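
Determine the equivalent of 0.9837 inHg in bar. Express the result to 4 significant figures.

0.03331 bar

1 inHg = 0.0338639 bar.
0.9837 × 0.0338639 ≈ 0.03331 bar.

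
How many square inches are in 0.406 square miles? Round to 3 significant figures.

1 square mile = 4.01449e+9 square inches.
Then 0.406 × 4.01449e+9 ≈ 1.63e+9 in².

1.63e+9 in²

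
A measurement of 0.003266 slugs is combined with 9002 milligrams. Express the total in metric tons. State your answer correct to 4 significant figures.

5.667e-5 metric tons

0.003266 slug = 4.76637e-5 t and 9002 mg = 9.00200e-6 t.
4.76637e-5 + 9.00200e-6 ≈ 5.667e-5 t.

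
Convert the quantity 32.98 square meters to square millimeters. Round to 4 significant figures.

1 square meter = 1.00000e+6 mm².
So 32.98 × 1.00000e+6 ≈ 3.298e+7 mm².

3.298e+7 square millimeters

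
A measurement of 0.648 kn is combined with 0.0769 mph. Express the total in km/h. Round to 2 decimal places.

1.32 kilometers per hour

0.648 kn = 1.20010 km/h and 0.0769 mph = 0.123759 km/h.
1.20010 + 0.123759 ≈ 1.32 km/h.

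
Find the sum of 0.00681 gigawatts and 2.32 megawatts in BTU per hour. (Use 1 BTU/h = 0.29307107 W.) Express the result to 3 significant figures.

3.12 × 10^7 BTU/h

0.00681 GW = 2.32367 × 10^7 BTU/h and 2.32 MW = 7.91617 × 10^6 BTU/h.
2.32367 × 10^7 + 7.91617 × 10^6 ≈ 3.12 × 10^7 BTU/h.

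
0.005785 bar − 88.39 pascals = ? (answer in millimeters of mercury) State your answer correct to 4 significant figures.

0.005785 bar = 4.33911 mmHg and 88.39 Pa = 0.662979 mmHg.
4.33911 − 0.662979 ≈ 3.676 mmHg.

3.676 mmHg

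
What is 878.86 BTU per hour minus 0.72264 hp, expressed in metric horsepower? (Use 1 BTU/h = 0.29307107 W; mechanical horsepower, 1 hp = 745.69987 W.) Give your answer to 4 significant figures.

878.86 BTU/h = 0.350196 PS and 0.72264 hp = 0.732663 PS.
0.350196 − 0.732663 ≈ -0.3825 PS.

-0.3825 metric horsepower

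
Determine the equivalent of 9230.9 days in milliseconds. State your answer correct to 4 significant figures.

7.975 × 10^11 milliseconds

1 d = 8.64000 × 10^7 ms.
Thus 9230.9 × 8.64000 × 10^7 ≈ 7.975 × 10^11 ms.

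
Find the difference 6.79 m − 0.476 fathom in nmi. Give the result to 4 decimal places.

6.79 m = 0.00366631 nmi and 0.476 fathom = 0.000470037 nmi.
0.00366631 − 0.000470037 ≈ 0.0032 nmi.

0.0032 nmi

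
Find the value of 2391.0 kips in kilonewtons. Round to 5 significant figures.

1 kip = 4.44822 kN.
So 2391.0 × 4.44822 ≈ 10636 kN.

10636 kN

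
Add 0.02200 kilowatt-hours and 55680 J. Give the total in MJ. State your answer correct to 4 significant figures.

0.1349 megajoules

0.02200 kWh = 0.0792000 MJ and 55680 J = 0.0556800 MJ.
0.0792000 + 0.0556800 ≈ 0.1349 MJ.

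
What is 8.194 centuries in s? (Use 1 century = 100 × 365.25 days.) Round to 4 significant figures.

1 century = 3.15576e+9 s.
8.194 × 3.15576e+9 ≈ 2.586e+10 s.

2.586e+10 s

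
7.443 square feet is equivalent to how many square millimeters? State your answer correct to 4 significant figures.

1 square foot = 92903.0 mm².
Thus 7.443 × 92903.0 ≈ 691500 mm².

691500 square millimeters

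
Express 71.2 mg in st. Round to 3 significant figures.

1 mg = 1.57473e-7 st.
Thus 71.2 × 1.57473e-7 ≈ 1.12e-5 st.

1.12e-5 st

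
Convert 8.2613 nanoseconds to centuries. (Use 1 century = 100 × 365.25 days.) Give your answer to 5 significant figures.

2.6178 × 10^-18 centuries

1 ns = 3.16881 × 10^-19 century.
8.2613 × 3.16881 × 10^-19 ≈ 2.6178 × 10^-18 century.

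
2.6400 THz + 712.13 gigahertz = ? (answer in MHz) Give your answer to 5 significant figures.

2.6400 THz = 2.64000 × 10^6 MHz and 712.13 GHz = 712130 MHz.
2.64000 × 10^6 + 712130 ≈ 3.3521 × 10^6 MHz.

3.3521 × 10^6 MHz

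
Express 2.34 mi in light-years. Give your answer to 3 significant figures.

3.98 × 10^-13 ly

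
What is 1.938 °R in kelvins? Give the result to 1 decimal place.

°R = K × 9/5.
Applying the formula gives 1.1 K.

1.1 kelvins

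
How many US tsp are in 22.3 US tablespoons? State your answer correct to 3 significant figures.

66.9 US tsp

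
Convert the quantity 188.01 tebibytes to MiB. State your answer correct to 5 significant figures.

1.9714e+8 mebibytes

1 tebibyte = 1.04858e+6 MiB.
Thus 188.01 × 1.04858e+6 ≈ 1.9714e+8 MiB.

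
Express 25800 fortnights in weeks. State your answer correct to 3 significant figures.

1 fortnight = 2.00000 weeks.
Thus 25800 × 2.00000 ≈ 51600 wk.

51600 wk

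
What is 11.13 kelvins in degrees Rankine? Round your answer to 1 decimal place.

°R = K × 9/5.
Applying the formula gives 20.0 °R.

20.0 °R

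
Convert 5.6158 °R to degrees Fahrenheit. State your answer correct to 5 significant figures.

°R = °F + 459.67.
Applying the formula gives -454.05 °F.

-454.05 °F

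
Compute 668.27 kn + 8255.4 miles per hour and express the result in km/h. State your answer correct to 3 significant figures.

14500 km/h

668.27 kn = 1237.64 km/h and 8255.4 mph = 13285.8 km/h.
1237.64 + 13285.8 ≈ 14500 km/h.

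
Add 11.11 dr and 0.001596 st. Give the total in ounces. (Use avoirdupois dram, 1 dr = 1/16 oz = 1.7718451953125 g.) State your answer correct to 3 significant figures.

1.05 oz

11.11 dr = 0.694375 oz and 0.001596 st = 0.357504 oz.
0.694375 + 0.357504 ≈ 1.05 oz.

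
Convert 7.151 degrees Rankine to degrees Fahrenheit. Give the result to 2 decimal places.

-452.52 °F

°R = °F + 459.67.
Applying the formula gives -452.52 °F.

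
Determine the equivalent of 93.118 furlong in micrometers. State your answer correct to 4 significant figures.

1.873 × 10^10 μm

1 furlong = 2.01168 × 10^8 micrometers.
Thus 93.118 × 2.01168 × 10^8 ≈ 1.873 × 10^10 μm.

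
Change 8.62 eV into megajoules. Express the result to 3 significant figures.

1 eV = 1.60218e-25 MJ.
8.62 × 1.60218e-25 ≈ 1.38e-24 MJ.

1.38e-24 megajoules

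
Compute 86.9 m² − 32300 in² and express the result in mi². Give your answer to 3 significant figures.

2.55e-5 square miles

86.9 m² = 3.35523e-5 mi² and 32300 in² = 8.04585e-6 mi².
3.35523e-5 − 8.04585e-6 ≈ 2.55e-5 mi².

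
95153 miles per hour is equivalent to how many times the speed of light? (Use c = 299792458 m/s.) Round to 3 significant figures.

0.000142 c

1 mph = 1.49116 × 10^-9 c.
Then 95153 × 1.49116 × 10^-9 ≈ 0.000142 c.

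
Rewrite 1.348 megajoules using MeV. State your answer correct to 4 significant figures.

1 megajoule = 6.24151 × 10^18 MeV.
So 1.348 × 6.24151 × 10^18 ≈ 8.414 × 10^18 MeV.

8.414 × 10^18 MeV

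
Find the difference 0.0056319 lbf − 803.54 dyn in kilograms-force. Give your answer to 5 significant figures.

0.0017352 kgf

0.0056319 lbf = 0.00255459 kgf and 803.54 dyn = 0.000819383 kgf.
0.00255459 − 0.000819383 ≈ 0.0017352 kgf.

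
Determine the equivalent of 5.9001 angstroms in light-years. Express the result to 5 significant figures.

1 Å = 1.05700e-26 light-years.
5.9001 × 1.05700e-26 ≈ 6.2364e-26 ly.

6.2364e-26 ly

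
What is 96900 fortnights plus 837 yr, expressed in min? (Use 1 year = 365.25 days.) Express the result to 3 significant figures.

2.39 × 10^9 minutes

96900 fortnight = 1.95350 × 10^9 min and 837 yr = 4.40229 × 10^8 min.
1.95350 × 10^9 + 4.40229 × 10^8 ≈ 2.39 × 10^9 min.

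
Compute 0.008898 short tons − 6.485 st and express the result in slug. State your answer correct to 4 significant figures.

-2.269 slugs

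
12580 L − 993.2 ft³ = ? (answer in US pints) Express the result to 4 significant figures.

-32850 US pt

12580 L = 26586.3 US pt and 993.2 ft³ = 59437.2 US pt.
26586.3 − 59437.2 ≈ -32850 US pt.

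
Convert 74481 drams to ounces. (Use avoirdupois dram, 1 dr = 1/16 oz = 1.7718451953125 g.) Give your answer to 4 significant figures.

1 dram = 0.0625000 oz.
Thus 74481 × 0.0625000 ≈ 4655 oz.

4655 oz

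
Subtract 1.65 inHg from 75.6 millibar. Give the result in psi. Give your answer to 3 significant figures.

0.286 psi

75.6 mbar = 1.09649 psi and 1.65 inHg = 0.810404 psi.
1.09649 − 0.810404 ≈ 0.286 psi.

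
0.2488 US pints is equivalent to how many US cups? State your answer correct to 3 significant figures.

0.498 US cup

1 US pt = 2.00000 US cup.
0.2488 × 2.00000 ≈ 0.498 US cup.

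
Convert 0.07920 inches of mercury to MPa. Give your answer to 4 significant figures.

0.0002682 megapascals

1 inHg = 0.00338639 MPa.
Thus 0.07920 × 0.00338639 ≈ 0.0002682 MPa.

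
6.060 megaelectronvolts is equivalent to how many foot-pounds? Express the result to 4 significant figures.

7.161e-13 foot-pounds

1 megaelectronvolt = 1.18170e-13 foot-pounds.
Thus 6.060 × 1.18170e-13 ≈ 7.161e-13 ft·lbf.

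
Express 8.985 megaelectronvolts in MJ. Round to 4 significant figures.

1.440e-18 megajoules

1 MeV = 1.60218e-19 MJ.
Then 8.985 × 1.60218e-19 ≈ 1.440e-18 MJ.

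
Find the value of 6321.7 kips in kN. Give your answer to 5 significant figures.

28120 kN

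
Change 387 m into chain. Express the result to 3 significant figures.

19.2 chains

1 m = 0.0497097 chain.
So 387 × 0.0497097 ≈ 19.2 chain.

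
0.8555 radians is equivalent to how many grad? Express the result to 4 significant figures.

54.46 grad

1 radian = 63.6620 grad.
Then 0.8555 × 63.6620 ≈ 54.46 grad.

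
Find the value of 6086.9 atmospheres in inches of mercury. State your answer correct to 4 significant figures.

182100 inHg

1 atmosphere = 29.9213 inHg.
So 6086.9 × 29.9213 ≈ 182100 inHg.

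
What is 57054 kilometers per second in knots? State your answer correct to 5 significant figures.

1 kilometer per second = 1943.84 kn.
57054 × 1943.84 ≈ 1.1090 × 10^8 kn.

1.1090 × 10^8 knots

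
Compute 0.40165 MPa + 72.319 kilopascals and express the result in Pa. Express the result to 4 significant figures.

0.40165 MPa = 401650 Pa and 72.319 kPa = 72319.0 Pa.
401650 + 72319.0 ≈ 474000 Pa.

474000 Pa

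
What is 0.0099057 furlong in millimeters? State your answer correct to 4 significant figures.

1 furlong = 201168 mm.
Thus 0.0099057 × 201168 ≈ 1993 mm.

1993 mm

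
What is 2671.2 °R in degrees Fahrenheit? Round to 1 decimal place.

2211.5 degrees Fahrenheit

°R = °F + 459.67.
Applying the formula gives 2211.5 °F.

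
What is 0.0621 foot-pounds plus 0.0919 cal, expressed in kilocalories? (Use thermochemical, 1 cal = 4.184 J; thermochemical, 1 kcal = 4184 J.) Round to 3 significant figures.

0.000112 kilocalories

0.0621 ft·lbf = 2.01234 × 10^-5 kcal and 0.0919 cal = 9.19000 × 10^-5 kcal.
2.01234 × 10^-5 + 9.19000 × 10^-5 ≈ 0.000112 kcal.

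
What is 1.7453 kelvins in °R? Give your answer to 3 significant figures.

3.14 degrees Rankine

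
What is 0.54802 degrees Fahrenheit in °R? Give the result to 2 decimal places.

°R = °F + 459.67.
Applying the formula gives 460.22 °R.

460.22 degrees Rankine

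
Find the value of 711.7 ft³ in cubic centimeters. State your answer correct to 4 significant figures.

1 ft³ = 28316.8 cm³.
So 711.7 × 28316.8 ≈ 2.015e+7 cm³.

2.015e+7 cm³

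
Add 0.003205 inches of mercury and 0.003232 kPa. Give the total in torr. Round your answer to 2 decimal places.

0.11 torr

0.003205 inHg = 0.0814070 torr and 0.003232 kPa = 0.0242420 torr.
0.0814070 + 0.0242420 ≈ 0.11 torr.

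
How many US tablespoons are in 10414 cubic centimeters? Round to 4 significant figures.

704.3 US tbsp

1 cm³ = 0.0676280 US tbsp.
So 10414 × 0.0676280 ≈ 704.3 US tbsp.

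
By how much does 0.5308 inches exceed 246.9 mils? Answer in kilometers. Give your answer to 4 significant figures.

7.211 × 10^-6 km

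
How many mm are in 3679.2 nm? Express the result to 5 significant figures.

1 nm = 1.00000 × 10^-6 mm.
Then 3679.2 × 1.00000 × 10^-6 ≈ 0.0036792 mm.

0.0036792 mm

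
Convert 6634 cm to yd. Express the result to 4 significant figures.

1 cm = 0.0109361 yards.
Then 6634 × 0.0109361 ≈ 72.55 yd.

72.55 yards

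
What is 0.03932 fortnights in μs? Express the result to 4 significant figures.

4.756 × 10^10 μs

1 fortnight = 1.20960 × 10^12 microseconds.
0.03932 × 1.20960 × 10^12 ≈ 4.756 × 10^10 μs.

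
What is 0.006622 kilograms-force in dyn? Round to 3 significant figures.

6490 dynes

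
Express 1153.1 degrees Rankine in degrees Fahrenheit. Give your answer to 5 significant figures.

°R = °F + 459.67.
Applying the formula gives 693.43 °F.

693.43 degrees Fahrenheit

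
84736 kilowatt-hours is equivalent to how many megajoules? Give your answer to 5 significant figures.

305050 MJ

1 kWh = 3.60000 megajoules.
84736 × 3.60000 ≈ 305050 MJ.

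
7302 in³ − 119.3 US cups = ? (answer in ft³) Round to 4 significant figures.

3.229 ft³

7302 in³ = 4.22569 ft³ and 119.3 US cup = 0.996756 ft³.
4.22569 − 0.996756 ≈ 3.229 ft³.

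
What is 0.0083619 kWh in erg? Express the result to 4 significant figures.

3.010e+11 ergs

1 kilowatt-hour = 3.60000e+13 erg.
0.0083619 × 3.60000e+13 ≈ 3.010e+11 erg.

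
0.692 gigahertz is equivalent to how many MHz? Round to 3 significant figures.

692 megahertz

1 gigahertz = 1000.00 MHz.
0.692 × 1000.00 ≈ 692 MHz.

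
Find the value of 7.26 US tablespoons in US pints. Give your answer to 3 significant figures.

0.227 US pints

1 US tablespoon = 0.0312500 US pints.
Then 7.26 × 0.0312500 ≈ 0.227 US pt.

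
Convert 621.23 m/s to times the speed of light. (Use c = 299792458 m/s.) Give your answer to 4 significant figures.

2.072 × 10^-6 c

1 m/s = 3.33564 × 10^-9 times the speed of light.
Then 621.23 × 3.33564 × 10^-9 ≈ 2.072 × 10^-6 c.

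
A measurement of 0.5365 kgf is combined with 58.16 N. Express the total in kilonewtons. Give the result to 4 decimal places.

0.5365 kgf = 0.00526127 kN and 58.16 N = 0.0581600 kN.
0.00526127 + 0.0581600 ≈ 0.0634 kN.

0.0634 kN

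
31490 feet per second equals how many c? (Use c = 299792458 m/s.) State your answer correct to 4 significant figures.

1 ft/s = 1.01670 × 10^-9 c.
Then 31490 × 1.01670 × 10^-9 ≈ 3.202 × 10^-5 c.

3.202 × 10^-5 times the speed of light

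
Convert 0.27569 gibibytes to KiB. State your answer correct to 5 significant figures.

1 GiB = 1.04858e+6 KiB.
So 0.27569 × 1.04858e+6 ≈ 289080 KiB.

289080 KiB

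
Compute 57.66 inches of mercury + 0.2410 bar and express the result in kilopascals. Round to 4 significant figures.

219.4 kilopascals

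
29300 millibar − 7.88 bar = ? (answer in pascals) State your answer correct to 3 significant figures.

2.14 × 10^6 pascals

29300 mbar = 2.93000 × 10^6 Pa and 7.88 bar = 788000 Pa.
2.93000 × 10^6 − 788000 ≈ 2.14 × 10^6 Pa.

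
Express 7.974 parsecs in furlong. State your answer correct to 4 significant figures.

1 parsec = 1.53388 × 10^14 furlong.
So 7.974 × 1.53388 × 10^14 ≈ 1.223 × 10^15 furlong.

1.223 × 10^15 furlongs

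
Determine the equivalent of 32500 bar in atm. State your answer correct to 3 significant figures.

1 bar = 0.986923 atmospheres.
32500 × 0.986923 ≈ 32100 atm.

32100 atm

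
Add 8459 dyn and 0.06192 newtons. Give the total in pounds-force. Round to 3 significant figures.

0.0329 lbf

8459 dyn = 0.0190166 lbf and 0.06192 N = 0.0139202 lbf.
0.0190166 + 0.0139202 ≈ 0.0329 lbf.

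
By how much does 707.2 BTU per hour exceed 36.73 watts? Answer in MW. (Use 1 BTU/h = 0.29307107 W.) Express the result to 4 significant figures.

707.2 BTU/h = 0.000207260 MW and 36.73 W = 3.67300e-5 MW.
0.000207260 − 3.67300e-5 ≈ 0.0001705 MW.

0.0001705 megawatts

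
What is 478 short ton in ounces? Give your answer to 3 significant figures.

1.53 × 10^7 ounces

1 short ton = 32000.0 ounces.
So 478 × 32000.0 ≈ 1.53 × 10^7 oz.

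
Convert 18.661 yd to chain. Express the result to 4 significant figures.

0.8482 chain

1 yd = 0.0454545 chains.
18.661 × 0.0454545 ≈ 0.8482 chain.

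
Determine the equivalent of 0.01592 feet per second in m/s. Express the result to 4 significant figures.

1 foot per second = 0.304800 meters per second.
Thus 0.01592 × 0.304800 ≈ 0.004852 m/s.

0.004852 meters per second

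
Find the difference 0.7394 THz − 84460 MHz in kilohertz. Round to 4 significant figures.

6.549 × 10^8 kilohertz

0.7394 THz = 7.39400 × 10^8 kHz and 84460 MHz = 8.44600 × 10^7 kHz.
7.39400 × 10^8 − 8.44600 × 10^7 ≈ 6.549 × 10^8 kHz.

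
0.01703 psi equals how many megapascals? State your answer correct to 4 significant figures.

1 psi = 0.00689476 MPa.
So 0.01703 × 0.00689476 ≈ 0.0001174 MPa.

0.0001174 megapascals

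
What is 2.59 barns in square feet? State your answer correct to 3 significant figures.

1 barn = 1.07639 × 10^-27 ft².
Then 2.59 × 1.07639 × 10^-27 ≈ 2.79 × 10^-27 ft².

2.79 × 10^-27 square feet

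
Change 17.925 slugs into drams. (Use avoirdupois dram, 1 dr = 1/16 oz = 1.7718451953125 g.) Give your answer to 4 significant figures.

147600 drams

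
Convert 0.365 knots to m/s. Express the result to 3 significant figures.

1 kn = 0.514444 m/s.
So 0.365 × 0.514444 ≈ 0.188 m/s.

0.188 m/s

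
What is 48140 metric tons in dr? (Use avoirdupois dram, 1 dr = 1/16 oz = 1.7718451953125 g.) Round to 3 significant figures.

2.72e+10 dr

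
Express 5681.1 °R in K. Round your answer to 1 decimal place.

3156.2 kelvins

°R = K × 9/5.
Applying the formula gives 3156.2 K.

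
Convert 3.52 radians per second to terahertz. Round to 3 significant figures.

5.60 × 10^-13 terahertz

1 rad/s = 1.59155 × 10^-13 THz.
So 3.52 × 1.59155 × 10^-13 ≈ 5.60 × 10^-13 THz.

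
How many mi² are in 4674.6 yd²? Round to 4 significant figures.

0.001509 square miles

1 square yard = 3.22831e-7 square miles.
Thus 4674.6 × 3.22831e-7 ≈ 0.001509 mi².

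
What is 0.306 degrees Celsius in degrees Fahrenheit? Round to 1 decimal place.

32.6 °F

°F = °C × 9/5 + 32.
Applying the formula gives 32.6 °F.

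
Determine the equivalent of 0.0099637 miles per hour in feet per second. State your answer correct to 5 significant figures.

1 mile per hour = 1.46667 ft/s.
So 0.0099637 × 1.46667 ≈ 0.014613 ft/s.

0.014613 feet per second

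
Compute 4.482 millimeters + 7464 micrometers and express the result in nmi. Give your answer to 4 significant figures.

4.482 mm = 2.42009e-6 nmi and 7464 μm = 4.03024e-6 nmi.
2.42009e-6 + 4.03024e-6 ≈ 6.450e-6 nmi.

6.450e-6 nmi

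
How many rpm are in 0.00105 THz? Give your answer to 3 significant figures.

6.30 × 10^10 revolutions per minute

1 THz = 6.00000 × 10^13 revolutions per minute.
0.00105 × 6.00000 × 10^13 ≈ 6.30 × 10^10 rpm.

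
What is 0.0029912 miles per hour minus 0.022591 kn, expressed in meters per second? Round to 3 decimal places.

-0.010 m/s

0.0029912 mph = 0.00133719 m/s and 0.022591 kn = 0.0116218 m/s.
0.00133719 − 0.0116218 ≈ -0.010 m/s.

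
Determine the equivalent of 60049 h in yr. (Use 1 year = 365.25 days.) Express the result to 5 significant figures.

6.8502 yr

1 h = 0.000114077 yr.
Then 60049 × 0.000114077 ≈ 6.8502 yr.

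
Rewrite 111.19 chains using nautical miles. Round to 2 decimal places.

1.21 nmi

1 chain = 0.0108622 nmi.
Then 111.19 × 0.0108622 ≈ 1.21 nmi.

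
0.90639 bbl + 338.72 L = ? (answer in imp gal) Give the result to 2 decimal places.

106.21 imp gal

0.90639 bbl = 31.6986 imp gal and 338.72 L = 74.5080 imp gal.
31.6986 + 74.5080 ≈ 106.21 imp gal.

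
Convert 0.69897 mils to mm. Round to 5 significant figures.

0.017754 mm

1 mil = 0.0254000 mm.
So 0.69897 × 0.0254000 ≈ 0.017754 mm.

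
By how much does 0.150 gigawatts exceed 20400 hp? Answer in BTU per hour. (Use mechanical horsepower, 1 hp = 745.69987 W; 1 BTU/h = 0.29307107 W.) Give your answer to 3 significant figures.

4.60 × 10^8 BTU/h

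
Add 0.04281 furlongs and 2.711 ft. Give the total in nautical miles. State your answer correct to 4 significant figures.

0.04281 furlong = 0.00465011 nmi and 2.711 ft = 0.000446173 nmi.
0.00465011 + 0.000446173 ≈ 0.005096 nmi.

0.005096 nmi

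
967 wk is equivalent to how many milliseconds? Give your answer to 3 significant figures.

5.85 × 10^11 ms

1 wk = 6.04800 × 10^8 milliseconds.
Thus 967 × 6.04800 × 10^8 ≈ 5.85 × 10^11 ms.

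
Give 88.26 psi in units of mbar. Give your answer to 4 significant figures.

6085 millibar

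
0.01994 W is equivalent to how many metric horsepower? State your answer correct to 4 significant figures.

2.711 × 10^-5 PS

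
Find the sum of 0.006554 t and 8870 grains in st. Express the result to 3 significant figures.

1.12 stone

0.006554 t = 1.03208 st and 8870 gr = 0.0905102 st.
1.03208 + 0.0905102 ≈ 1.12 st.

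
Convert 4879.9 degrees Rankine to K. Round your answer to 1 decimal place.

2711.1 K

°R = K × 9/5.
Applying the formula gives 2711.1 K.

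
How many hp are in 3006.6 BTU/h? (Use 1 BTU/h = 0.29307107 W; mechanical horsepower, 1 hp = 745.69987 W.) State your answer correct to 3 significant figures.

1.18 hp

1 BTU/h = 0.000393015 hp.
Thus 3006.6 × 0.000393015 ≈ 1.18 hp.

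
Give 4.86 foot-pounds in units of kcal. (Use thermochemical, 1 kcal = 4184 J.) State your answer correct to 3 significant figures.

1 ft·lbf = 0.000324048 kilocalories.
4.86 × 0.000324048 ≈ 0.00157 kcal.

0.00157 kcal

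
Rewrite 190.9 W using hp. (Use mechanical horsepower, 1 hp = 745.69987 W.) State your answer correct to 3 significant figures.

1 W = 0.00134102 horsepower.
190.9 × 0.00134102 ≈ 0.256 hp.

0.256 hp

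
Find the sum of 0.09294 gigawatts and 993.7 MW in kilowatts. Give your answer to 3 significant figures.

1.09 × 10^6 kW

0.09294 GW = 92940.0 kW and 993.7 MW = 993700 kW.
92940.0 + 993700 ≈ 1.09 × 10^6 kW.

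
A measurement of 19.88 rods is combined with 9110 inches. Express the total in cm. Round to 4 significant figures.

19.88 rod = 9998.05 cm and 9110 in = 23139.4 cm.
9998.05 + 23139.4 ≈ 33140 cm.

33140 centimeters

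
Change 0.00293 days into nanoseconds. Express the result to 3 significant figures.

2.53 × 10^11 ns

1 d = 8.64000 × 10^13 ns.
0.00293 × 8.64000 × 10^13 ≈ 2.53 × 10^11 ns.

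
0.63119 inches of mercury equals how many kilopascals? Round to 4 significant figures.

1 inHg = 3.38639 kPa.
So 0.63119 × 3.38639 ≈ 2.137 kPa.

2.137 kilopascals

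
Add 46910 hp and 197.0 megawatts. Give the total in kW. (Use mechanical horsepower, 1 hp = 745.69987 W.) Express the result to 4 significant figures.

232000 kW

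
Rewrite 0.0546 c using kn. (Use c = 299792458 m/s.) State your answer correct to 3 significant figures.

1 c = 5.82750e+8 kn.
0.0546 × 5.82750e+8 ≈ 3.18e+7 kn.

3.18e+7 kn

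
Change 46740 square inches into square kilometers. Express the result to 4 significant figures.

3.015 × 10^-5 km²

1 square inch = 6.45160 × 10^-10 km².
Thus 46740 × 6.45160 × 10^-10 ≈ 3.015 × 10^-5 km².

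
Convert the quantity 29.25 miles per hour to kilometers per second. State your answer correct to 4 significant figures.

0.01308 km/s

1 mph = 0.000447040 kilometers per second.
Thus 29.25 × 0.000447040 ≈ 0.01308 km/s.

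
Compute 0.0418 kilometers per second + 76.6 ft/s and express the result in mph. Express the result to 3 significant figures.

0.0418 km/s = 93.5039 mph and 76.6 ft/s = 52.2273 mph.
93.5039 + 52.2273 ≈ 146 mph.

146 miles per hour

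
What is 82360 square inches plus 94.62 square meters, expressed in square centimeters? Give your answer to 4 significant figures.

82360 in² = 531354 cm² and 94.62 m² = 946200 cm².
531354 + 946200 ≈ 1.478 × 10^6 cm².

1.478 × 10^6 square centimeters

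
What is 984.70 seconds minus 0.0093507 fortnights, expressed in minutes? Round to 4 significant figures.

984.70 s = 16.4117 min and 0.0093507 fortnight = 188.510 min.
16.4117 − 188.510 ≈ -172.1 min.

-172.1 minutes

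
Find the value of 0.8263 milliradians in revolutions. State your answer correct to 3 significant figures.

0.000132 revolutions

1 mrad = 0.000159155 rev.
Thus 0.8263 × 0.000159155 ≈ 0.000132 rev.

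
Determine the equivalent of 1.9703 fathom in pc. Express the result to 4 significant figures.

1 fathom = 5.92674 × 10^-17 pc.
So 1.9703 × 5.92674 × 10^-17 ≈ 1.168 × 10^-16 pc.

1.168 × 10^-16 pc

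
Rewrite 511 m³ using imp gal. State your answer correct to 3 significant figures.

1 cubic meter = 219.969 imp gal.
So 511 × 219.969 ≈ 112000 imp gal.

112000 imperial gallons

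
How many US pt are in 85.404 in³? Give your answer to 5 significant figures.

2.9577 US pt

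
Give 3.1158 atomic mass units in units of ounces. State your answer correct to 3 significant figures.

1 atomic mass unit = 5.85738e-26 oz.
So 3.1158 × 5.85738e-26 ≈ 1.83e-25 oz.

1.83e-25 oz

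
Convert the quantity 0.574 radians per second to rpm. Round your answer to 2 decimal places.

5.48 rpm

1 radian per second = 9.54930 revolutions per minute.
0.574 × 9.54930 ≈ 5.48 rpm.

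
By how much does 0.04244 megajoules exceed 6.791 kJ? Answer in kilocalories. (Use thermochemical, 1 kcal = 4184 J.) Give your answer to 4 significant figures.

0.04244 MJ = 10.1434 kcal and 6.791 kJ = 1.62309 kcal.
10.1434 − 1.62309 ≈ 8.520 kcal.

8.520 kcal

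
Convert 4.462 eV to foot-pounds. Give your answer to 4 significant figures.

1 electronvolt = 1.18170e-19 ft·lbf.
Then 4.462 × 1.18170e-19 ≈ 5.273e-19 ft·lbf.

5.273e-19 foot-pounds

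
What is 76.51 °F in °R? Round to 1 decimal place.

°R = °F + 459.67.
Applying the formula gives 536.2 °R.

536.2 degrees Rankine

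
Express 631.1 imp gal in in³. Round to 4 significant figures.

175100 in³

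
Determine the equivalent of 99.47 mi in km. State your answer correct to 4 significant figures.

160.1 km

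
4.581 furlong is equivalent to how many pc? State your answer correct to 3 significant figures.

1 furlong = 6.51941e-15 pc.
Thus 4.581 × 6.51941e-15 ≈ 2.99e-14 pc.

2.99e-14 parsecs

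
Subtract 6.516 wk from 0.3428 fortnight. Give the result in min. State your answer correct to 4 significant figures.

-58770 min

0.3428 fortnight = 6910.85 min and 6.516 wk = 65681.3 min.
6910.85 − 65681.3 ≈ -58770 min.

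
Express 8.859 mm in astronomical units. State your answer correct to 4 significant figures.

5.922 × 10^-14 au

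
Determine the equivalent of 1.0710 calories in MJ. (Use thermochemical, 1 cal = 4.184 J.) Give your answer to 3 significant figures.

4.48e-6 megajoules

1 calorie = 4.18400e-6 megajoules.
1.0710 × 4.18400e-6 ≈ 4.48e-6 MJ.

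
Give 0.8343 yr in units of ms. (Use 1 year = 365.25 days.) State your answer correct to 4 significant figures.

2.633 × 10^10 milliseconds

1 year = 3.15576 × 10^10 milliseconds.
Then 0.8343 × 3.15576 × 10^10 ≈ 2.633 × 10^10 ms.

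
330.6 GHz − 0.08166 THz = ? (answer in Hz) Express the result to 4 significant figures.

2.489e+11 hertz

330.6 GHz = 3.30600e+11 Hz and 0.08166 THz = 8.16600e+10 Hz.
3.30600e+11 − 8.16600e+10 ≈ 2.489e+11 Hz.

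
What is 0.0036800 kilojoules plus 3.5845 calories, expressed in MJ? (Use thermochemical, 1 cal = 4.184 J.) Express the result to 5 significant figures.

0.0036800 kJ = 3.680000 × 10^-6 MJ and 3.5845 cal = 1.499755 × 10^-5 MJ.
3.680000 × 10^-6 + 1.499755 × 10^-5 ≈ 1.8678 × 10^-5 MJ.

1.8678 × 10^-5 MJ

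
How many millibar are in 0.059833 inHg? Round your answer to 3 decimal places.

1 inch of mercury = 33.8639 mbar.
Thus 0.059833 × 33.8639 ≈ 2.026 mbar.

2.026 mbar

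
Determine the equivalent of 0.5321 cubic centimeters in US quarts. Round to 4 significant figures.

1 cm³ = 0.00105669 US qt.
So 0.5321 × 0.00105669 ≈ 0.0005623 US qt.

0.0005623 US quarts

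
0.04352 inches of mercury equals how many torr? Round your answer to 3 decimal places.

1.105 torr

1 inch of mercury = 25.4000 torr.
Then 0.04352 × 25.4000 ≈ 1.105 torr.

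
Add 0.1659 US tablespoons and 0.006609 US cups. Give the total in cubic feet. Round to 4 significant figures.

0.1659 US tbsp = 8.66313 × 10^-5 ft³ and 0.006609 US cup = 5.52184 × 10^-5 ft³.
8.66313 × 10^-5 + 5.52184 × 10^-5 ≈ 0.0001418 ft³.

0.0001418 ft³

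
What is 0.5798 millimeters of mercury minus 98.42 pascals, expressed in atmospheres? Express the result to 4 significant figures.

0.5798 mmHg = 0.000762895 atm and 98.42 Pa = 0.000971330 atm.
0.000762895 − 0.000971330 ≈ -0.0002084 atm.

-0.0002084 atmospheres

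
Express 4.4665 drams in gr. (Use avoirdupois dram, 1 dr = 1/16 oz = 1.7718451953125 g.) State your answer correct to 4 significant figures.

122.1 gr

1 dr = 27.34375 grains.
Thus 4.4665 × 27.34375 ≈ 122.1 gr.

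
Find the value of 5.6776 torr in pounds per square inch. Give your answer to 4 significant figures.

0.1098 pounds per square inch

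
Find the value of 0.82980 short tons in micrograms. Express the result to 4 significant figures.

1 short ton = 9.07185 × 10^11 micrograms.
Thus 0.82980 × 9.07185 × 10^11 ≈ 7.528 × 10^11 μg.

7.528 × 10^11 μg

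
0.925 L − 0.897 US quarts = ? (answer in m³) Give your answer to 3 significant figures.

7.61e-5 m³

0.925 L = 0.000925000 m³ and 0.897 US qt = 0.000848879 m³.
0.000925000 − 0.000848879 ≈ 7.61e-5 m³.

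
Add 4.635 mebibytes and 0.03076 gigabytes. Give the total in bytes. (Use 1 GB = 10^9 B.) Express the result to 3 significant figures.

3.56e+7 B

4.635 MiB = 4.86015e+6 B and 0.03076 GB = 3.07600e+7 B.
4.86015e+6 + 3.07600e+7 ≈ 3.56e+7 B.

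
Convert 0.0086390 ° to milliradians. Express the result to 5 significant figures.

1 degree = 17.4533 milliradians.
So 0.0086390 × 17.4533 ≈ 0.15078 mrad.

0.15078 milliradians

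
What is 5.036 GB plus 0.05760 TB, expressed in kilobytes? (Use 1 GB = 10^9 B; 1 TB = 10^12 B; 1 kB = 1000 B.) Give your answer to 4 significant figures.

5.036 GB = 5.03600e+6 kB and 0.05760 TB = 5.76000e+7 kB.
5.03600e+6 + 5.76000e+7 ≈ 6.264e+7 kB.

6.264e+7 kilobytes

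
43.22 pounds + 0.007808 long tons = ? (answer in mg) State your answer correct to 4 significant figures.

2.754 × 10^7 milligrams

43.22 lb = 1.96043 × 10^7 mg and 0.007808 long ton = 7.93329 × 10^6 mg.
1.96043 × 10^7 + 7.93329 × 10^6 ≈ 2.754 × 10^7 mg.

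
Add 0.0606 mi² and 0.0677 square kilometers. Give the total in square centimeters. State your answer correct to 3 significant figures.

2.25 × 10^9 square centimeters

0.0606 mi² = 1.56953 × 10^9 cm² and 0.0677 km² = 6.77000 × 10^8 cm².
1.56953 × 10^9 + 6.77000 × 10^8 ≈ 2.25 × 10^9 cm².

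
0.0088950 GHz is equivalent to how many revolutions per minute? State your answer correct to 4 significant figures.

1 GHz = 6.00000e+10 rpm.
Then 0.0088950 × 6.00000e+10 ≈ 5.337e+8 rpm.

5.337e+8 rpm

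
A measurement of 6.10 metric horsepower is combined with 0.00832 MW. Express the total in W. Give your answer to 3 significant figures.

12800 watts

6.10 PS = 4486.54 W and 0.00832 MW = 8320.00 W.
4486.54 + 8320.00 ≈ 12800 W.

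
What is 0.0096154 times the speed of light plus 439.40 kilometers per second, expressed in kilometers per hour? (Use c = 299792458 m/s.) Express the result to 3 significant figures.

1.20e+7 kilometers per hour

0.0096154 c = 1.03774e+7 km/h and 439.40 km/s = 1.58184e+6 km/h.
1.03774e+7 + 1.58184e+6 ≈ 1.20e+7 km/h.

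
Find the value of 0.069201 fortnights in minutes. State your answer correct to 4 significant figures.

1395 minutes

1 fortnight = 20160.0 minutes.
0.069201 × 20160.0 ≈ 1395 min.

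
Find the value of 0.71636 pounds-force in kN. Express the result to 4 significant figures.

0.003187 kilonewtons

1 lbf = 0.00444822 kN.
Then 0.71636 × 0.00444822 ≈ 0.003187 kN.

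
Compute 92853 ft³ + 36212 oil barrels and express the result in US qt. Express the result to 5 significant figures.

8.8620e+6 US qt

92853 ft³ = 2.77835e+6 US qt and 36212 bbl = 6.08362e+6 US qt.
2.77835e+6 + 6.08362e+6 ≈ 8.8620e+6 US qt.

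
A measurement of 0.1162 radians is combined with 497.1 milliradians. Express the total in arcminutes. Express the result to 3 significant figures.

0.1162 rad = 399.466 arcmin and 497.1 mrad = 1708.90 arcmin.
399.466 + 1708.90 ≈ 2110 arcmin.

2110 arcminutes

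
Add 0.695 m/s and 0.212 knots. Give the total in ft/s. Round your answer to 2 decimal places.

2.64 ft/s

0.695 m/s = 2.28018 ft/s and 0.212 kn = 0.357816 ft/s.
2.28018 + 0.357816 ≈ 2.64 ft/s.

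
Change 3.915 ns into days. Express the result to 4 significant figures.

4.531 × 10^-14 days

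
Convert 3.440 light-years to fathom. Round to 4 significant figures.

1.780e+16 fathom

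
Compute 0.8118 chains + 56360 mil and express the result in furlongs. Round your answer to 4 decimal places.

0.8118 chain = 0.0811800 furlong and 56360 mil = 0.00711616 furlong.
0.0811800 + 0.00711616 ≈ 0.0883 furlong.

0.0883 furlong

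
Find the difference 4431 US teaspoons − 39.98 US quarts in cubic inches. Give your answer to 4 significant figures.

-976.1 cubic inches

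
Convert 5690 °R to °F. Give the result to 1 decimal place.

5230.3 degrees Fahrenheit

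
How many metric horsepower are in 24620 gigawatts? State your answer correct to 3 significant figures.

1 GW = 1.35962 × 10^6 metric horsepower.
24620 × 1.35962 × 10^6 ≈ 3.35 × 10^10 PS.

3.35 × 10^10 PS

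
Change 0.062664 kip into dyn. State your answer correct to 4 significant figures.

2.787 × 10^7 dynes

1 kip = 4.44822 × 10^8 dyn.
Thus 0.062664 × 4.44822 × 10^8 ≈ 2.787 × 10^7 dyn.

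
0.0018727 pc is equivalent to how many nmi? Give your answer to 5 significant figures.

1 parsec = 1.66613 × 10^13 nautical miles.
0.0018727 × 1.66613 × 10^13 ≈ 3.1202 × 10^10 nmi.

3.1202 × 10^10 nautical miles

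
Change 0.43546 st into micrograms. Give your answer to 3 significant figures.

2.77e+9 μg

1 stone = 6.35029e+9 μg.
0.43546 × 6.35029e+9 ≈ 2.77e+9 μg.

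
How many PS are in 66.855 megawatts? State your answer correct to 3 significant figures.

90900 PS

1 MW = 1359.62 metric horsepower.
So 66.855 × 1359.62 ≈ 90900 PS.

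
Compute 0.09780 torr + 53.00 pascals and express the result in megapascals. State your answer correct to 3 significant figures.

6.60 × 10^-5 MPa

0.09780 torr = 1.30389 × 10^-5 MPa and 53.00 Pa = 5.30000 × 10^-5 MPa.
1.30389 × 10^-5 + 5.30000 × 10^-5 ≈ 6.60 × 10^-5 MPa.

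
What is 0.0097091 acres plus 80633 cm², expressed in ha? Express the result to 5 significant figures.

0.0097091 acre = 0.00392913 ha and 80633 cm² = 0.000806330 ha.
0.00392913 + 0.000806330 ≈ 0.0047355 ha.

0.0047355 ha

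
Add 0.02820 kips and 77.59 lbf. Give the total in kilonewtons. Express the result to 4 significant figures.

0.02820 kip = 0.125440 kN and 77.59 lbf = 0.345138 kN.
0.125440 + 0.345138 ≈ 0.4706 kN.

0.4706 kilonewtons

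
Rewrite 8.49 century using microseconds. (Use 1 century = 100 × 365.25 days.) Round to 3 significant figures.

2.68 × 10^16 microseconds

1 century = 3.15576 × 10^15 μs.
Thus 8.49 × 3.15576 × 10^15 ≈ 2.68 × 10^16 μs.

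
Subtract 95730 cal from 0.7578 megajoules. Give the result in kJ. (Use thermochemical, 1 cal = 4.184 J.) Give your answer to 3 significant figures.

357 kJ

0.7578 MJ = 757.800 kJ and 95730 cal = 400.534 kJ.
757.800 − 400.534 ≈ 357 kJ.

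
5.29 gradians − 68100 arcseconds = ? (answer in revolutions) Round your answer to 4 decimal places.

-0.0393 revolutions

5.29 grad = 0.0132250 rev and 68100 arcsec = 0.0525463 rev.
0.0132250 − 0.0525463 ≈ -0.0393 rev.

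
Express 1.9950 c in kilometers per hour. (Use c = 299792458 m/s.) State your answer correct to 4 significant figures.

1 c = 1.07925 × 10^9 km/h.
So 1.9950 × 1.07925 × 10^9 ≈ 2.153 × 10^9 km/h.

2.153 × 10^9 km/h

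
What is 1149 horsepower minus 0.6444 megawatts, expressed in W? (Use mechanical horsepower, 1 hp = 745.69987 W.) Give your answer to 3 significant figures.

1149 hp = 856809 W and 0.6444 MW = 644400 W.
856809 − 644400 ≈ 212000 W.

212000 watts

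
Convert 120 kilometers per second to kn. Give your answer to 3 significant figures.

233000 knots

1 km/s = 1943.84 kn.
Thus 120 × 1943.84 ≈ 233000 kn.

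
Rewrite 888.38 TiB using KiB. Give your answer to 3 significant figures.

9.54e+11 KiB

1 tebibyte = 1.07374e+9 KiB.
Then 888.38 × 1.07374e+9 ≈ 9.54e+11 KiB.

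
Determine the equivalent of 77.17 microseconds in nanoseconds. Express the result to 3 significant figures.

77200 ns

1 μs = 1000.00 nanoseconds.
Then 77.17 × 1000.00 ≈ 77200 ns.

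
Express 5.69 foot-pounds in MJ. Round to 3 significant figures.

7.71e-6 MJ

1 foot-pound = 1.35582e-6 MJ.
Thus 5.69 × 1.35582e-6 ≈ 7.71e-6 MJ.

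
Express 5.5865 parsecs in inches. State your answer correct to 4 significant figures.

6.787e+18 in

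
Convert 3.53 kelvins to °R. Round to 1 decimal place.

°R = K × 9/5.
Applying the formula gives 6.4 °R.

6.4 degrees Rankine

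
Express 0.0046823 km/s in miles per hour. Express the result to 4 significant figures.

1 km/s = 2236.94 mph.
Thus 0.0046823 × 2236.94 ≈ 10.47 mph.

10.47 miles per hour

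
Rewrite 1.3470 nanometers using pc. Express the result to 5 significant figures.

4.3653e-26 pc

1 nm = 3.24078e-26 pc.
1.3470 × 3.24078e-26 ≈ 4.3653e-26 pc.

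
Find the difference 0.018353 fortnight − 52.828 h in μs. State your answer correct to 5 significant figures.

0.018353 fortnight = 2.21998 × 10^10 μs and 52.828 h = 1.90181 × 10^11 μs.
2.21998 × 10^10 − 1.90181 × 10^11 ≈ -1.6798 × 10^11 μs.

-1.6798 × 10^11 μs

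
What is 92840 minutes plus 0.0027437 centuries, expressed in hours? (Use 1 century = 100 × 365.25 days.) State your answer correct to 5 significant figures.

3952.5 hours

92840 min = 1547.33 h and 0.0027437 century = 2405.13 h.
1547.33 + 2405.13 ≈ 3952.5 h.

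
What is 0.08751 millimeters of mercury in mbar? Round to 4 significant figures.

1 mmHg = 1.33322 mbar.
Thus 0.08751 × 1.33322 ≈ 0.1167 mbar.

0.1167 millibar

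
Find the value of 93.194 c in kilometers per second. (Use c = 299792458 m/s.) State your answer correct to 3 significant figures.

2.79e+7 km/s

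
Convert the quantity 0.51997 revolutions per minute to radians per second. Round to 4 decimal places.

0.0545 radians per second

1 revolution per minute = 0.104720 rad/s.
Thus 0.51997 × 0.104720 ≈ 0.0545 rad/s.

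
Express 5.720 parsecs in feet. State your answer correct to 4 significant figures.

5.791 × 10^17 ft

1 parsec = 1.01236 × 10^17 feet.
5.720 × 1.01236 × 10^17 ≈ 5.791 × 10^17 ft.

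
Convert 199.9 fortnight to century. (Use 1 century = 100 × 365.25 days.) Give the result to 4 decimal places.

0.0766 centuries

1 fortnight = 0.000383299 century.
Thus 199.9 × 0.000383299 ≈ 0.0766 century.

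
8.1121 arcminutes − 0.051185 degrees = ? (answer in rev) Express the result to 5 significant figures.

0.00023338 rev

8.1121 arcmin = 0.000375560 rev and 0.051185 ° = 0.000142181 rev.
0.000375560 − 0.000142181 ≈ 0.00023338 rev.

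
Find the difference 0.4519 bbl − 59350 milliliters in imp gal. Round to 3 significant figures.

2.75 imperial gallons

0.4519 bbl = 15.8040 imp gal and 59350 mL = 13.0552 imp gal.
15.8040 − 13.0552 ≈ 2.75 imp gal.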